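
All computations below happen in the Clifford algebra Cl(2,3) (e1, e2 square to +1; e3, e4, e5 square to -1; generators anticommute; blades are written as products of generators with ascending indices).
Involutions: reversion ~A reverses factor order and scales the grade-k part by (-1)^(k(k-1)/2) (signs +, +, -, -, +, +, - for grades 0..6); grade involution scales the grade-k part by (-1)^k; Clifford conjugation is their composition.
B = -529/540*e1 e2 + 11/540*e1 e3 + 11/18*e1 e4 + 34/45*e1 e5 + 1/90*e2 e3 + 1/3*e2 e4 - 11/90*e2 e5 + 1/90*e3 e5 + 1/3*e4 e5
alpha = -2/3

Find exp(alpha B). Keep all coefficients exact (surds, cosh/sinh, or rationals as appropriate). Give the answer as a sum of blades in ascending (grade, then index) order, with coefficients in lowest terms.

B^2 term by term: the squares give (-529/540)^2*(e1 e2)^2 + (11/540)^2*(e1 e3)^2 + (11/18)^2*(e1 e4)^2 + (34/45)^2*(e1 e5)^2 + (1/90)^2*(e2 e3)^2 + (1/3)^2*(e2 e4)^2 + (-11/90)^2*(e2 e5)^2 + (1/90)^2*(e3 e5)^2 + (1/3)^2*(e4 e5)^2 = 279841/291600*(-1) + 121/291600*(+1) + 121/324*(+1) + 1156/2025*(+1) + 1/8100*(+1) + 1/9*(+1) + 121/8100*(+1) + 1/8100*(-1) + 1/9*(-1) = 0 (each basis 2-blade squares to minus the product of its generators' squares); cross terms between blades sharing an index anticommute and cancel; the commuting (index-disjoint) pairs give grade-4 terms 2*c*c'*(blade product), which cancel blade by blade — e1 e2 e3 e4: -11/810 + 11/810 = 0; e1 e2 e3 e5: -529/24300 + 121/24300 + 34/2025 = 0; e1 e2 e4 e5: -529/810 + 121/810 + 68/135 = 0; e1 e3 e4 e5: 11/810 - 11/810 = 0; e2 e3 e4 e5: 1/135 - 1/135 = 0 — confirming B is simple. So B^2 = 0.
B^2 = 0, so the series closes: exp(alpha B) = 1 + alpha B (parabolic case).
Answer: 1 + 529/810*e1 e2 - 11/810*e1 e3 - 11/27*e1 e4 - 68/135*e1 e5 - 1/135*e2 e3 - 2/9*e2 e4 + 11/135*e2 e5 - 1/135*e3 e5 - 2/9*e4 e5


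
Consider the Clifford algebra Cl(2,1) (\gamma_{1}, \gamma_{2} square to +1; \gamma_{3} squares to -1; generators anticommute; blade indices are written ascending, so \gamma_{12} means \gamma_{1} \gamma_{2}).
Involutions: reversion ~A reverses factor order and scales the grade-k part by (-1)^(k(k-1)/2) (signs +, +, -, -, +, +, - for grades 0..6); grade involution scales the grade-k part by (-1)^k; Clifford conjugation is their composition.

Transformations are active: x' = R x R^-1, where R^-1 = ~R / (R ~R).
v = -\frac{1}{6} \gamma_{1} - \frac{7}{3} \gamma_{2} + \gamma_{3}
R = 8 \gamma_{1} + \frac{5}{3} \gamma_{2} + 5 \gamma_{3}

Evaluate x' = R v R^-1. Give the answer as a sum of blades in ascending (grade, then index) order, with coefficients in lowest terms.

~R = 8 \gamma_{1} + \frac{5}{3} \gamma_{2} + 5 \gamma_{3}, and R ~R = \frac{376}{9}, so R^-1 = ~R / (\frac{376}{9}).
R v = -\frac{92}{9} - \frac{331}{18} \gamma_{12} + \frac{53}{6} \gamma_{13} + \frac{40}{3} \gamma_{23}
Answer: -\frac{1057}{282} \gamma_{1} + \frac{214}{141} \gamma_{2} - \frac{162}{47} \gamma_{3}


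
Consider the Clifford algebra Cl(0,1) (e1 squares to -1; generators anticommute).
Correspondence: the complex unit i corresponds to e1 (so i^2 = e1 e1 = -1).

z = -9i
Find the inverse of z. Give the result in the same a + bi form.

In blades: z = -9*e1.
With qbar = 9*e1 (scalar fixed, mapped units negated), z qbar = 81 (the sum of squared coefficients), so z^-1 = qbar / (81) = 1/9*e1; translating back:
Answer: 1/9*i


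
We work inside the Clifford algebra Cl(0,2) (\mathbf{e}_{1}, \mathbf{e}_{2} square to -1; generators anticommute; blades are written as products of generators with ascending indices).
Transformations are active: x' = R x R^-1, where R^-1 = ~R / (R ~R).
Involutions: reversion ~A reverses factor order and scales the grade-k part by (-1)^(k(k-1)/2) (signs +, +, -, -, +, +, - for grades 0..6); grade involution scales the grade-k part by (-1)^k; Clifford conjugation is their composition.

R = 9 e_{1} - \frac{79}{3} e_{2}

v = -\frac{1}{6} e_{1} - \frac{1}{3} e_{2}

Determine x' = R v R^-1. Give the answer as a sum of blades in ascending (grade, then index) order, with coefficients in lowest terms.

~R = 9 e_{1} - \frac{79}{3} e_{2}, and R ~R = -\frac{6970}{9}, so R^-1 = ~R / (-\frac{6970}{9}).
R v = -\frac{131}{18} - \frac{133}{18} e_{1} e_{2}
Answer: \frac{3511}{10455} e_{1} - \frac{3379}{20910} e_{2}


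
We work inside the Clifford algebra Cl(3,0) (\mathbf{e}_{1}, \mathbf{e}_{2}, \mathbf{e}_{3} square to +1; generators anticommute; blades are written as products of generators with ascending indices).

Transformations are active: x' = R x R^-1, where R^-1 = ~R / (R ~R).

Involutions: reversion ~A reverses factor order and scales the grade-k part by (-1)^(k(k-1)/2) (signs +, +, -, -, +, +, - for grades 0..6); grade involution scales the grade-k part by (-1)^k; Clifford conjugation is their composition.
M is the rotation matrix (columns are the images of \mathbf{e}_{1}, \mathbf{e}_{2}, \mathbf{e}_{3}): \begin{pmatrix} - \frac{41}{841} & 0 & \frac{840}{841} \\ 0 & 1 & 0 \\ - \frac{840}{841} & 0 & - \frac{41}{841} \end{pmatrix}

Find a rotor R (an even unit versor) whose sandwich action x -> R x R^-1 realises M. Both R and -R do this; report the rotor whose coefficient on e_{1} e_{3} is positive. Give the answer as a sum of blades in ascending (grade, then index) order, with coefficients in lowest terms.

Method: write R = a + b12*e_{1} e_{2} + b13*e_{1} e_{3} + b23*e_{2} e_{3} with a^2 + b12^2 + b13^2 + b23^2 = 1 (so R^-1 = ~R). Expanding the columns R e_j ~R gives tr M = 4a^2 - 1 and, from the antisymmetric part, M21 - M12 = -4a*b12, M13 - M31 = 4a*b13, M32 - M23 = -4a*b23.
Here tr M = \frac{759}{841}, so a^2 = (1 + tr M)/4 = \frac{400}{841} and a = ±\frac{20}{29}. Taking a = \frac{20}{29}: M21 - M12 = 0, M13 - M31 = \frac{1680}{841}, M32 - M23 = 0, giving b12 = 0, b13 = \frac{21}{29}, b23 = 0, i.e. R = \frac{20}{29} + \frac{21}{29} e_{1} e_{3}.
Its e_{1} e_{3} coefficient is already positive.
Answer: \frac{20}{29} + \frac{21}{29} e_{1} e_{3}. Sheet selection: the two-to-one cover makes ±R indistinguishable at the matrix level (trace \frac{759}{841}), so uniqueness comes from the required sign on e_{1} e_{3}.


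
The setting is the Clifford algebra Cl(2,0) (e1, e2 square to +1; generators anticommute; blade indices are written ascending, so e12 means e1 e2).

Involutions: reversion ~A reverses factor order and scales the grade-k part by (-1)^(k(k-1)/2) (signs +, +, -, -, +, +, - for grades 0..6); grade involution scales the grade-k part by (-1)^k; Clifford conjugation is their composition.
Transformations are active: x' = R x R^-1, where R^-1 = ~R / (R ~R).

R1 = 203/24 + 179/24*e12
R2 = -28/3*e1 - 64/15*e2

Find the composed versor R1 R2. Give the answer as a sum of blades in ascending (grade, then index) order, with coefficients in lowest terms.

Distribute over the terms of R1 (each basis-blade product reordered to ascending indices, repeated generators contracted through their squares):
(203/24) R2 = -1421/18*e1 - 1624/45*e2
(179/24*e12) R2 = -1432/45*e1 + 1253/18*e2
Summing the partial products and collecting blades:
Answer: -3323/30*e1 + 3017/90*e2


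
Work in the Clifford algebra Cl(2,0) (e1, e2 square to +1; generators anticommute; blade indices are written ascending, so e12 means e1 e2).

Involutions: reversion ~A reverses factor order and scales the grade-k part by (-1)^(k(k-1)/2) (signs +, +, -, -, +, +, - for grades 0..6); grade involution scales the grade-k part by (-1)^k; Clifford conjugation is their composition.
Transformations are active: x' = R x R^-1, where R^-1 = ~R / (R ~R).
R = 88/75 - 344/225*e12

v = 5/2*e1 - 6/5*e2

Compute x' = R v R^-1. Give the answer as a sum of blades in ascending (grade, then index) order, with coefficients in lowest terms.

~R = 88/75 + 344/225*e12, and R ~R = 188032/50625, so R^-1 = ~R / (188032/50625).
R v = 596/125*e1 + 2716/1125*e2
Answer: 3764/7345*e1 + 8007/2938*e2


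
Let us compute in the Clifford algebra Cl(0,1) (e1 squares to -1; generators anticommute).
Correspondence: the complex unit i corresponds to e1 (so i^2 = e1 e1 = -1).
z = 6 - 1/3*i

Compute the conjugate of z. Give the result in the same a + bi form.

In blades: z = 6 - 1/3*e1.
Conjugation here is Clifford conjugation: the scalar is fixed and the grade-1 and grade-2 blades all flip sign, giving 6 + 1/3*e1; translating back:
Answer: 6 + 1/3*i


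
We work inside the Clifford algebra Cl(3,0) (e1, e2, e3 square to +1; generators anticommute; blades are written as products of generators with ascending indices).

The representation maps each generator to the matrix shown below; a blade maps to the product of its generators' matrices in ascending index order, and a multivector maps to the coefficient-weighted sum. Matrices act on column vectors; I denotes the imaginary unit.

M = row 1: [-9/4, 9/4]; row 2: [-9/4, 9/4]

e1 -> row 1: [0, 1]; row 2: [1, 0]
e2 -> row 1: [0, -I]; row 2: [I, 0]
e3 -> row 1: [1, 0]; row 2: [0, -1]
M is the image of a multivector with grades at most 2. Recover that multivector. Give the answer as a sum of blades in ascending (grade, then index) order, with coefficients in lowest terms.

Method: 1, rho(e1), rho(e2), rho(e3) form a trace-orthogonal basis of the 2x2 complex matrices (tr(X Y) = 2 if X = Y, else 0), so M = m0*1 + m1*rho(e1) + m2*rho(e2) + m3*rho(e3) with m0 = tr(M)/2 = 0, m1 = tr(M rho(e1))/2 = 0, m2 = tr(M rho(e2))/2 = 9*I/4, m3 = tr(M rho(e3))/2 = -9/4.
Multiplying table entries, the bivector images are rho(e1 e2) = I*rho(e3), rho(e1 e3) = -I*rho(e2), rho(e2 e3) = I*rho(e1); with real blade coefficients the real parts of m0..m3 are the coefficients of 1, e1, e2, e3 and the imaginary parts give the bivectors (e2 e3: Im m1, e1 e3: -Im m2, e1 e2: Im m3).
Answer: -9/4*e3 - 9/4*e1 e3


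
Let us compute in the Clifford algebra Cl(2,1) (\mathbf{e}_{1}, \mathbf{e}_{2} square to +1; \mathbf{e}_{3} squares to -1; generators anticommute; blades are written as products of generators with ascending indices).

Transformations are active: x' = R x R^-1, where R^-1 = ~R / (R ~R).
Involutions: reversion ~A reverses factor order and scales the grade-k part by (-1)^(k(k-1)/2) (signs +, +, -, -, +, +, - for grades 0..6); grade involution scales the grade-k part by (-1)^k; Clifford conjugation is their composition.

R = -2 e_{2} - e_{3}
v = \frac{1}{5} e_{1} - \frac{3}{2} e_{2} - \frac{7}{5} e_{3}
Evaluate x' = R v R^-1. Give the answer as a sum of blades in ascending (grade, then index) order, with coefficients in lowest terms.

~R = -2 e_{2} - e_{3}, and R ~R = 3, so R^-1 = ~R / (3).
R v = \frac{8}{5} + \frac{2}{5} e_{1} e_{2} + \frac{1}{5} e_{1} e_{3} + \frac{13}{10} e_{2} e_{3}
Answer: -\frac{1}{5} e_{1} - \frac{19}{30} e_{2} + \frac{1}{3} e_{3}


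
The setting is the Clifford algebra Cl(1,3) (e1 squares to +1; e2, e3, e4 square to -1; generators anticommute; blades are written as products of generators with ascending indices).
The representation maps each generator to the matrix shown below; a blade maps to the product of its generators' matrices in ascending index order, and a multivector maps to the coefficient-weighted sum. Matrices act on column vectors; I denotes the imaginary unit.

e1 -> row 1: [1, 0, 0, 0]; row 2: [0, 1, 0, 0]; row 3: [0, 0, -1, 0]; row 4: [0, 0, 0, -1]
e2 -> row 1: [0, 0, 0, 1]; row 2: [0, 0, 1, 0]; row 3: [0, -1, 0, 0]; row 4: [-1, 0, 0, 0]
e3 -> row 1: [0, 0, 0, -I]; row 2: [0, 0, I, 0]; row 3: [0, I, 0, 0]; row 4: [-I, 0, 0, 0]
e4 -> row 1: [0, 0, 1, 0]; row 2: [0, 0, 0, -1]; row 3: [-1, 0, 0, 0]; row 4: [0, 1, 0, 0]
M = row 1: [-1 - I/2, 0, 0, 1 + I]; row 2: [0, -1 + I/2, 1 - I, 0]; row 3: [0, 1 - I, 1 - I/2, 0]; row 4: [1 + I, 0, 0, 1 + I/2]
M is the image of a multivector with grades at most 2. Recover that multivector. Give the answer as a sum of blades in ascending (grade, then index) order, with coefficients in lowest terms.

Method: the blade images are trace-orthogonal — tr(rho(e_A) rho(e_B)^-1) = 4 if A = B and 0 otherwise — and rho(e_A)^-1 = (e_A)^2 * rho(e_A) with (e_A)^2 = +1 or -1, so the coefficient of e_A in the preimage is (e_A)^2 * tr(M rho(e_A))/4.
Nonzero projections over blades of grade <= 2: e1: (e1)^2 = +1, tr(M rho(e1)) = -4, coefficient -1; e3: (e3)^2 = -1, tr(M rho(e3)) = 4, coefficient -1; e1 e2: (e1 e2)^2 = +1, tr(M rho(e1 e2)) = 4, coefficient 1; e2 e3: (e2 e3)^2 = -1, tr(M rho(e2 e3)) = -2, coefficient 1/2. Every other blade of grade <= 2 projects to 0.
Answer: -e1 - e3 + e1 e2 + 1/2*e2 e3


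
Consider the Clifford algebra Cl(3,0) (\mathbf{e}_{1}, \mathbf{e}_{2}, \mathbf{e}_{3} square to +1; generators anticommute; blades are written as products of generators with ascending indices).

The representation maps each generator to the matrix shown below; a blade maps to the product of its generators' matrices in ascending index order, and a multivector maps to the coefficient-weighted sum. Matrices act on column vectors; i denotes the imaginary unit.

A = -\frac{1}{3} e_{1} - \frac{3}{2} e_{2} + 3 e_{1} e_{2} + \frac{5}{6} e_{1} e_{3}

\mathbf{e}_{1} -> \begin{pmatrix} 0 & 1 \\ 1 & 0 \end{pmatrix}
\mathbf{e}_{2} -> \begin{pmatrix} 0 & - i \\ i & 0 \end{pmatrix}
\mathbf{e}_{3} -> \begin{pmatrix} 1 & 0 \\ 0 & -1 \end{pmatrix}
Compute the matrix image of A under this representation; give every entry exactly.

Bivector images (products of the table entries): rho(e_{1} e_{2}) = rho(\mathbf{e}_{1})rho(\mathbf{e}_{2}) = \begin{pmatrix} i & 0 \\ 0 & - i \end{pmatrix}; rho(e_{1} e_{3}) = rho(\mathbf{e}_{1})rho(\mathbf{e}_{3}) = \begin{pmatrix} 0 & -1 \\ 1 & 0 \end{pmatrix}.
M = (-\frac{1}{3})*rho(e_{1}) + (-\frac{3}{2})*rho(e_{2}) + (3)*rho(e_{1} e_{2}) + (\frac{5}{6})*rho(e_{1} e_{3}), summed entrywise:
Answer: \begin{pmatrix} 3 i & - \frac{7}{6} + \frac{3 i}{2} \\ \frac{1}{2} - \frac{3 i}{2} & - 3 i \end{pmatrix}


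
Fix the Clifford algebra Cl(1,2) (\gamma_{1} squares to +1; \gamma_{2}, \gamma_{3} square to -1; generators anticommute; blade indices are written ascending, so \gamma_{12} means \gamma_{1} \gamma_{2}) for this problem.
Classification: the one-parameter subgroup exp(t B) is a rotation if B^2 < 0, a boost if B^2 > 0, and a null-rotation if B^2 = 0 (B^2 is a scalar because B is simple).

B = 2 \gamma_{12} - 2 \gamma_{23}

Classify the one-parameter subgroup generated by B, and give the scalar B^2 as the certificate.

B^2 term by term: the squares give (2)^2*(\gamma_{12})^2 + (-2)^2*(\gamma_{23})^2 = 4*(+1) + 4*(-1) = 0 (each basis 2-blade squares to minus the product of its generators' squares); cross terms between blades sharing an index anticommute and cancel. So B^2 = 0.
Answer: null-rotation, certificate B^2 = 0. Note: conjugating B changes its blade decomposition but never the scalar B^2 = 0, whose sign settles the classification.


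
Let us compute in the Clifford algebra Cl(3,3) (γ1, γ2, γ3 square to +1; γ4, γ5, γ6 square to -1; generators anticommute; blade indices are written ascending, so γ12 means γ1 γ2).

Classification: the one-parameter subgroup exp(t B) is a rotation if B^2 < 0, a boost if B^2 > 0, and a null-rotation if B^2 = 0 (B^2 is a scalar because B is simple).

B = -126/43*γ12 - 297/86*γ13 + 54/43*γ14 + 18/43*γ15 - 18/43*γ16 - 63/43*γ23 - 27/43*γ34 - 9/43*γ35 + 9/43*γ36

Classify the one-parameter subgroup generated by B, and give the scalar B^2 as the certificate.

B^2 term by term: the squares give (-126/43)^2*(γ12)^2 + (-297/86)^2*(γ13)^2 + (54/43)^2*(γ14)^2 + (18/43)^2*(γ15)^2 + (-18/43)^2*(γ16)^2 + (-63/43)^2*(γ23)^2 + (-27/43)^2*(γ34)^2 + (-9/43)^2*(γ35)^2 + (9/43)^2*(γ36)^2 = 15876/1849*(-1) + 88209/7396*(-1) + 2916/1849*(+1) + 324/1849*(+1) + 324/1849*(+1) + 3969/1849*(-1) + 729/1849*(+1) + 81/1849*(+1) + 81/1849*(+1) = -81/4 (each basis 2-blade squares to minus the product of its generators' squares); cross terms between blades sharing an index anticommute and cancel; the commuting (index-disjoint) pairs give grade-4 terms 2*c*c'*(blade product), which cancel blade by blade — γ1234: 6804/1849 - 6804/1849 = 0; γ1235: 2268/1849 - 2268/1849 = 0; γ1236: -2268/1849 + 2268/1849 = 0; γ1345: 972/1849 - 972/1849 = 0; γ1346: -972/1849 + 972/1849 = 0; γ1356: -324/1849 + 324/1849 = 0 — confirming B is simple. So B^2 = -81/4.
Answer: rotation, certificate B^2 = -81/4. One invariant decides it: the square -81/4 survives every conjugation, and its sign is exactly the classification.


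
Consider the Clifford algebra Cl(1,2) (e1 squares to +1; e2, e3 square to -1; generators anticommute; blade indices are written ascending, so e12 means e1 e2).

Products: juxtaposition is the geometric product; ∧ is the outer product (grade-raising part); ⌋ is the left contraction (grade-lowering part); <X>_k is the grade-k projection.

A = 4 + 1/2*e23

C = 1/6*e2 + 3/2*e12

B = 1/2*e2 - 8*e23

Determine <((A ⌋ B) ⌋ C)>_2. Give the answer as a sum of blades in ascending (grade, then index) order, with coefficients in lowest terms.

step 1: 4 + 2*e2 - 32*e23
step 2: -1/3 + 3*e1 + 2/3*e2 + 6*e12
step 3: 6*e12
Answer: 6*e12


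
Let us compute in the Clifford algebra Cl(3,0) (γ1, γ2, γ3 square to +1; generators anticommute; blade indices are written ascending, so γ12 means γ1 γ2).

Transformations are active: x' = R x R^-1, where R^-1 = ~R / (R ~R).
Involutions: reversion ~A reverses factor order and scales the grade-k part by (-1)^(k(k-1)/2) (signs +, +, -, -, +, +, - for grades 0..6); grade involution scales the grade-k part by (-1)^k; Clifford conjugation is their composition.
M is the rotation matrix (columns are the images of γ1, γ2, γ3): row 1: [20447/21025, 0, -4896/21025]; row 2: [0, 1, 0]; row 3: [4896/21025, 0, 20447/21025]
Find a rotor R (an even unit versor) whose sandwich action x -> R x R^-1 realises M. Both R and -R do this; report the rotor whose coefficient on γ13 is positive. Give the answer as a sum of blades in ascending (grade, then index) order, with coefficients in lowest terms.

Method: write R = a + b12*γ12 + b13*γ13 + b23*γ23 with a^2 + b12^2 + b13^2 + b23^2 = 1 (so R^-1 = ~R). Expanding the columns R e_j ~R gives tr M = 4a^2 - 1 and, from the antisymmetric part, M21 - M12 = -4a*b12, M13 - M31 = 4a*b13, M32 - M23 = -4a*b23.
Here tr M = 61919/21025, so a^2 = (1 + tr M)/4 = 20736/21025 and a = ±144/145. Taking a = 144/145: M21 - M12 = 0, M13 - M31 = -9792/21025, M32 - M23 = 0, giving b12 = 0, b13 = -17/145, b23 = 0, i.e. R = 144/145 - 17/145*γ13.
Its γ13 coefficient is negative, so report the other preimage -R.
Answer: -144/145 + 17/145*γ13. Why the constraint matters: R and -R act identically through the sandwich — M has trace 61919/21025 either way — so only the sign condition on γ13 picks one of the two preimages.


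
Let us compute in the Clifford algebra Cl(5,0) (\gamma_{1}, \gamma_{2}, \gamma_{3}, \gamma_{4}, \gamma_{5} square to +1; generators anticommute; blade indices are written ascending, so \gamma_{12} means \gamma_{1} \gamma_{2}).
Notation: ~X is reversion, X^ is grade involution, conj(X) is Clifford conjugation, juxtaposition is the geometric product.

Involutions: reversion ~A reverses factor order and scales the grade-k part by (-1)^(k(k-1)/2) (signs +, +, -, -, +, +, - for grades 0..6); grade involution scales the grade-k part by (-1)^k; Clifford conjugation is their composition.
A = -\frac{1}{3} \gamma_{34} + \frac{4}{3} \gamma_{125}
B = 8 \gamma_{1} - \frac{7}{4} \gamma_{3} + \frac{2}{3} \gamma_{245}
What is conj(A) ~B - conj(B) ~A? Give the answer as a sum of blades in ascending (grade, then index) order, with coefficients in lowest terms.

first term: \frac{7}{12} \gamma_{4} - \frac{8}{9} \gamma_{14} + \frac{32}{3} \gamma_{25} + \frac{8}{3} \gamma_{134} - \frac{2}{9} \gamma_{235} + \frac{7}{3} \gamma_{1235}
second term: \frac{7}{12} \gamma_{4} + \frac{8}{9} \gamma_{14} + \frac{32}{3} \gamma_{25} - \frac{8}{3} \gamma_{134} - \frac{2}{9} \gamma_{235} - \frac{7}{3} \gamma_{1235}
Answer: -\frac{16}{9} \gamma_{14} + \frac{16}{3} \gamma_{134} + \frac{14}{3} \gamma_{1235}


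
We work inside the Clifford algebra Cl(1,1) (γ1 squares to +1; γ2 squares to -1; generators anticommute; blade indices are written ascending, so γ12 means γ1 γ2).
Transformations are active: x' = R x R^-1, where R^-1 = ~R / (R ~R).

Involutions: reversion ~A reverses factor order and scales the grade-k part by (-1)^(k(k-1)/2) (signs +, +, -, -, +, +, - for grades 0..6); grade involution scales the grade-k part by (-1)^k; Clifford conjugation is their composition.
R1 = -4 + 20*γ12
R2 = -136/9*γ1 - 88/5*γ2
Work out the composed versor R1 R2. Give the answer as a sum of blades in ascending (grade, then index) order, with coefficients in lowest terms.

Distribute over the terms of R1 (each basis-blade product reordered to ascending indices, repeated generators contracted through their squares):
(-4) R2 = 544/9*γ1 + 352/5*γ2
(20*γ12) R2 = 352*γ1 + 2720/9*γ2
Summing the partial products and collecting blades:
Answer: 3712/9*γ1 + 16768/45*γ2


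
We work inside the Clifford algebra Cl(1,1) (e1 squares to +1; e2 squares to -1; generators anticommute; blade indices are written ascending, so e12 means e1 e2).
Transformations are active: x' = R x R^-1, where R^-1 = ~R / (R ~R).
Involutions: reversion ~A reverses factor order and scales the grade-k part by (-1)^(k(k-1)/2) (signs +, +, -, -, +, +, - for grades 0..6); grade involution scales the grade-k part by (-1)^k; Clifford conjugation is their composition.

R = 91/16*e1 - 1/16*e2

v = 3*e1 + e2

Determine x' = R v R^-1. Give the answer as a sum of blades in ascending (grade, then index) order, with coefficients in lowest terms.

~R = 91/16*e1 - 1/16*e2, and R ~R = 1035/32, so R^-1 = ~R / (1035/32).
R v = 137/8 + 47/8*e12
Answer: 6257/2070*e1 - 2207/2070*e2


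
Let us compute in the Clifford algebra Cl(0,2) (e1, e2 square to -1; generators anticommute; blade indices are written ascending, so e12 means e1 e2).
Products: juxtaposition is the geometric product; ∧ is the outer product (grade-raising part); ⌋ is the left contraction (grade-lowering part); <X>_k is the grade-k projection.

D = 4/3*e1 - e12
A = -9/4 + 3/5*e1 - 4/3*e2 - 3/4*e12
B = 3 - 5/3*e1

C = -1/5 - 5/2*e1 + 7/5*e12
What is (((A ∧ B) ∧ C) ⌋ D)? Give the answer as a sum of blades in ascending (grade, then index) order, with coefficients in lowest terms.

step 1: -27/4 + 111/20*e1 - 4*e2 - 161/36*e12
step 2: 27/20 + 3153/200*e1 + 4/5*e2 - 167/9*e12
step 3: -17809/450 + e1 + 3153/200*e2 - 27/20*e12
Answer: -17809/450 + e1 + 3153/200*e2 - 27/20*e12


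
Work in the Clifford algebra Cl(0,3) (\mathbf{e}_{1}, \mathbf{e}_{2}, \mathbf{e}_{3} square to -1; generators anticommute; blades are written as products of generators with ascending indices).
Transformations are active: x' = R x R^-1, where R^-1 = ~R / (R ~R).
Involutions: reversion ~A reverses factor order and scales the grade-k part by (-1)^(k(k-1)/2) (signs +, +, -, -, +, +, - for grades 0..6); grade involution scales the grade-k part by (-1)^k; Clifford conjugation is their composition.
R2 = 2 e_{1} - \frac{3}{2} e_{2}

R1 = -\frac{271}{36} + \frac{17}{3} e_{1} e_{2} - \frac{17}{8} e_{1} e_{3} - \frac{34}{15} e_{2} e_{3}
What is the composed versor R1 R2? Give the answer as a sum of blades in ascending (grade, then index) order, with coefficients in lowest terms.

Distribute over the terms of R2 (each basis-blade product reordered to ascending indices, repeated generators contracted through their squares):
R1 (2 e_{1}) = -\frac{271}{18} e_{1} + \frac{34}{3} e_{2} - \frac{17}{4} e_{3} - \frac{68}{15} e_{1} e_{2} e_{3}
R1 (-\frac{3}{2} e_{2}) = \frac{17}{2} e_{1} + \frac{271}{24} e_{2} + \frac{17}{5} e_{3} - \frac{51}{16} e_{1} e_{2} e_{3}
Summing the partial products and collecting blades:
Answer: -\frac{59}{9} e_{1} + \frac{181}{8} e_{2} - \frac{17}{20} e_{3} - \frac{1853}{240} e_{1} e_{2} e_{3}


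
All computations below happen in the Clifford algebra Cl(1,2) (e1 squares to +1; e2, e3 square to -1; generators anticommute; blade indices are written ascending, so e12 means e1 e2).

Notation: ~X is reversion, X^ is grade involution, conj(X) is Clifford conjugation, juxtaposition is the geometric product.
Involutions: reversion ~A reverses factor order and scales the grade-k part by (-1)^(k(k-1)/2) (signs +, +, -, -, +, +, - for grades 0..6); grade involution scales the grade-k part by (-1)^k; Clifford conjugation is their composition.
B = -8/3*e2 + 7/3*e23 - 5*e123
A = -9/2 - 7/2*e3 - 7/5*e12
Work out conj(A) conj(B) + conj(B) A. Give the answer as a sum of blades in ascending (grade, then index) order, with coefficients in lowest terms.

first term: -56/15*e1 - 121/6*e2 - 7*e3 + 35/2*e12 + 49/15*e13 + 7/6*e23 + 45/2*e123
second term: -56/15*e1 - 121/6*e2 + 7*e3 - 35/2*e12 + 49/15*e13 + 7/6*e23 + 45/2*e123
Answer: -112/15*e1 - 121/3*e2 + 98/15*e13 + 7/3*e23 + 45*e123


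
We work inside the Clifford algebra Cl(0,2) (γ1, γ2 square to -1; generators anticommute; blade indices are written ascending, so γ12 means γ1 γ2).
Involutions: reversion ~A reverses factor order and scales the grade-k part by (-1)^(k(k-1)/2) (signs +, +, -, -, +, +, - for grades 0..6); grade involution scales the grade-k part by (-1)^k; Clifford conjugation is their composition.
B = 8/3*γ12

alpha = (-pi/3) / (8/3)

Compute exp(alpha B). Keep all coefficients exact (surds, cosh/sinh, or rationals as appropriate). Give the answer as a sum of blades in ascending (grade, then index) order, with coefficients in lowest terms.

B^2 = (8/3)^2*(γ12)^2 = 64/9*(-1) = -64/9 (a basis 2-blade squares to minus the product of its generators' squares).
B^2 = -64/9 — the negative square puts this in the circular regime; l = 8/3, alpha*l = -pi/3, so exp(alpha B) = cos(-pi/3) + (sin(-pi/3)/(8/3))*B = 1/2 + (-3*sqrt(3)/16)*B.
Answer: 1/2 - sqrt(3)/2*γ12


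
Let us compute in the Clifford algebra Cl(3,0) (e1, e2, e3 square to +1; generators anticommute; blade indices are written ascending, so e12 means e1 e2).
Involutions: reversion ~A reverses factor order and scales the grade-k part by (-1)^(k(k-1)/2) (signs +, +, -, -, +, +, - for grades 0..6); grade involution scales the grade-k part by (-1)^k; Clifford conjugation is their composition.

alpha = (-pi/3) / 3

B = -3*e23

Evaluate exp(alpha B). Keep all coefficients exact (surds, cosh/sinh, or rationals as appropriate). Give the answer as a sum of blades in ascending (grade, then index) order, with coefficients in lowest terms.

B^2 = (-3)^2*(e23)^2 = 9*(-1) = -9 (a basis 2-blade squares to minus the product of its generators' squares).
B^2 = -9 — since the square is negative, the closed form is circular: l = 3, alpha*l = -pi/3, so exp(alpha B) = cos(-pi/3) + (sin(-pi/3)/3)*B = 1/2 + (-sqrt(3)/6)*B.
Answer: 1/2 + sqrt(3)/2*e23


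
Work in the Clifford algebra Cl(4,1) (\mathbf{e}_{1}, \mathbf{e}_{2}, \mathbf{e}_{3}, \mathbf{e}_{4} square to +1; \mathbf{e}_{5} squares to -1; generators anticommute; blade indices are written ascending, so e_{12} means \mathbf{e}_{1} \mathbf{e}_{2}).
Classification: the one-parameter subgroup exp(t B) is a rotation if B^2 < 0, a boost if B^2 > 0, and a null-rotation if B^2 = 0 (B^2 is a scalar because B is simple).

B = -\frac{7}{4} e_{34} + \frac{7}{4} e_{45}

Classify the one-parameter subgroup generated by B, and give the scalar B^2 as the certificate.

B^2 term by term: the squares give (-\frac{7}{4})^2*(e_{34})^2 + (\frac{7}{4})^2*(e_{45})^2 = \frac{49}{16}*(-1) + \frac{49}{16}*(+1) = 0 (each basis 2-blade squares to minus the product of its generators' squares); cross terms between blades sharing an index anticommute and cancel. So B^2 = 0.
Answer: null-rotation, certificate B^2 = 0. One invariant decides it: the square 0 survives every conjugation, and its sign is exactly the classification.


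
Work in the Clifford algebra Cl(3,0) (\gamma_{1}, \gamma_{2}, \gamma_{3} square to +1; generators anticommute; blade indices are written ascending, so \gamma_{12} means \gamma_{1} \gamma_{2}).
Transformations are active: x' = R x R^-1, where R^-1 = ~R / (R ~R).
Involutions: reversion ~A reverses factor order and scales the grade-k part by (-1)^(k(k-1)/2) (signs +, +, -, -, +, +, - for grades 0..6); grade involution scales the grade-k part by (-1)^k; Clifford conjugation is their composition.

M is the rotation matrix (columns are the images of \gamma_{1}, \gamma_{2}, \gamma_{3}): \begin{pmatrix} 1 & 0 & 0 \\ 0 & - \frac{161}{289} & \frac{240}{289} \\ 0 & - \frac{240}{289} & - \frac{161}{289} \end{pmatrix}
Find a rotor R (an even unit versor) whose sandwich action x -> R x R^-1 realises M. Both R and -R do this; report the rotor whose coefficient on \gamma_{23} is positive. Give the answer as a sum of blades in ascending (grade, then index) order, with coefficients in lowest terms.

Method: write R = a + b12*\gamma_{12} + b13*\gamma_{13} + b23*\gamma_{23} with a^2 + b12^2 + b13^2 + b23^2 = 1 (so R^-1 = ~R). Expanding the columns R e_j ~R gives tr M = 4a^2 - 1 and, from the antisymmetric part, M21 - M12 = -4a*b12, M13 - M31 = 4a*b13, M32 - M23 = -4a*b23.
Here tr M = -\frac{33}{289}, so a^2 = (1 + tr M)/4 = \frac{64}{289} and a = ±\frac{8}{17}. Taking a = \frac{8}{17}: M21 - M12 = 0, M13 - M31 = 0, M32 - M23 = -\frac{480}{289}, giving b12 = 0, b13 = 0, b23 = \frac{15}{17}, i.e. R = \frac{8}{17} + \frac{15}{17} \gamma_{23}.
Its \gamma_{23} coefficient is already positive.
Answer: \frac{8}{17} + \frac{15}{17} \gamma_{23}. Key observation: the double cover Spin(3) -> SO(3) sends R and -R to the same matrix (trace -\frac{33}{289} here), so the stated sign of the \gamma_{23} coefficient is what selects one sheet.


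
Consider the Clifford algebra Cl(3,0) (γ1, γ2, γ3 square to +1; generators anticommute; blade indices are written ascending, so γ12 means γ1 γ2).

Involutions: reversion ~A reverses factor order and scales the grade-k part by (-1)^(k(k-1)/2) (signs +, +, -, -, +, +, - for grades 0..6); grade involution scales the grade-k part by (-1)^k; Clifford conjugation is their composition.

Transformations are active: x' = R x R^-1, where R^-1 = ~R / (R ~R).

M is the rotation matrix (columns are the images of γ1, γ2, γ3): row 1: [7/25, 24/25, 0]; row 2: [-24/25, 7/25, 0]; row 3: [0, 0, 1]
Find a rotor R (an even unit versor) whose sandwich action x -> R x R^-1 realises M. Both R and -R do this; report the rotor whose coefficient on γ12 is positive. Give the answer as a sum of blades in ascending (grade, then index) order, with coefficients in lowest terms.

Method: write R = a + b12*γ12 + b13*γ13 + b23*γ23 with a^2 + b12^2 + b13^2 + b23^2 = 1 (so R^-1 = ~R). Expanding the columns R e_j ~R gives tr M = 4a^2 - 1 and, from the antisymmetric part, M21 - M12 = -4a*b12, M13 - M31 = 4a*b13, M32 - M23 = -4a*b23.
Here tr M = 39/25, so a^2 = (1 + tr M)/4 = 16/25 and a = ±4/5. Taking a = 4/5: M21 - M12 = -48/25, M13 - M31 = 0, M32 - M23 = 0, giving b12 = 3/5, b13 = 0, b23 = 0, i.e. R = 4/5 + 3/5*γ12.
Its γ12 coefficient is already positive.
Answer: 4/5 + 3/5*γ12. Key observation: the double cover Spin(3) -> SO(3) sends R and -R to the same matrix (trace 39/25 here), so the stated sign of the γ12 coefficient is what selects one sheet.


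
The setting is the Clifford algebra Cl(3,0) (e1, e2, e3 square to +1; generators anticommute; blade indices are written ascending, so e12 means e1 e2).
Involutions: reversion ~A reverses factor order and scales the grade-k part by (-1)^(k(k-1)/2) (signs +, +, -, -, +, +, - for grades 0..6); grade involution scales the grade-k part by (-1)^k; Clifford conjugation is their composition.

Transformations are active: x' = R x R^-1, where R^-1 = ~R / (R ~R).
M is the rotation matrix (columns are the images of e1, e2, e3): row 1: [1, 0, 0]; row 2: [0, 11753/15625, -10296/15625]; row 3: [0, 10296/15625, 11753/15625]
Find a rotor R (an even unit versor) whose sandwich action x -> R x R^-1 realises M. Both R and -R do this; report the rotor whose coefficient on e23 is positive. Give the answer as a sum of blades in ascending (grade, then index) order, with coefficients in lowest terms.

Method: write R = a + b12*e12 + b13*e13 + b23*e23 with a^2 + b12^2 + b13^2 + b23^2 = 1 (so R^-1 = ~R). Expanding the columns R e_j ~R gives tr M = 4a^2 - 1 and, from the antisymmetric part, M21 - M12 = -4a*b12, M13 - M31 = 4a*b13, M32 - M23 = -4a*b23.
Here tr M = 39131/15625, so a^2 = (1 + tr M)/4 = 13689/15625 and a = ±117/125. Taking a = 117/125: M21 - M12 = 0, M13 - M31 = 0, M32 - M23 = 20592/15625, giving b12 = 0, b13 = 0, b23 = -44/125, i.e. R = 117/125 - 44/125*e23.
Its e23 coefficient is negative, so report the other preimage -R.
Answer: -117/125 + 44/125*e23. Note: both R and -R realise this M (trace 39131/15625); the covering map identifies them, and the e23-coefficient sign is the tie-breaker.


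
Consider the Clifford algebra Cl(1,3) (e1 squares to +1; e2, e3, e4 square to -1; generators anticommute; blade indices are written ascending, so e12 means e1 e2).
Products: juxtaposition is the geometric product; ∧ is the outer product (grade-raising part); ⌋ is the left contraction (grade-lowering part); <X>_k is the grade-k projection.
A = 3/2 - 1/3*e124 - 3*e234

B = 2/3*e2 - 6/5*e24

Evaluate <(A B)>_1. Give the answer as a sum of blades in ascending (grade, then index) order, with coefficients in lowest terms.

step 1: -2/5*e1 + e2 + 18/5*e3 - 2/9*e14 - 9/5*e24 + 2*e34
step 2: -2/5*e1 + e2 + 18/5*e3
Answer: -2/5*e1 + e2 + 18/5*e3


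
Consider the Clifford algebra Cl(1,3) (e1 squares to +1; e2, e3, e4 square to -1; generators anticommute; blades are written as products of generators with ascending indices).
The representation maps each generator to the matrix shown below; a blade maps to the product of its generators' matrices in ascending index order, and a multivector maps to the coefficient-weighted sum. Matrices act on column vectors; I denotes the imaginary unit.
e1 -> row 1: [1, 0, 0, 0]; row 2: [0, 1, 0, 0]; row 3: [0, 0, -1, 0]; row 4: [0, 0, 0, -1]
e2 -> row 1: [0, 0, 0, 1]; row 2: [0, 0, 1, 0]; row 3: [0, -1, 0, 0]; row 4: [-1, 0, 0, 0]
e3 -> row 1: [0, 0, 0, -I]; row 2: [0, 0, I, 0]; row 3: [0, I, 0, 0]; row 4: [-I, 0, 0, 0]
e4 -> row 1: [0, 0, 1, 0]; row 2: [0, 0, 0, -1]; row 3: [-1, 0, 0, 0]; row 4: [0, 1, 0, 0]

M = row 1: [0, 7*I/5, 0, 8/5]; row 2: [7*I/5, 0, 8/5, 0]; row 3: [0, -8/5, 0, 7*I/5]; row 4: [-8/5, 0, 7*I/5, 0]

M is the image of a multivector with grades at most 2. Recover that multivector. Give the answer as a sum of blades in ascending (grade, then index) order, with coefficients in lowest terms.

Method: the blade images are trace-orthogonal — tr(rho(e_A) rho(e_B)^-1) = 4 if A = B and 0 otherwise — and rho(e_A)^-1 = (e_A)^2 * rho(e_A) with (e_A)^2 = +1 or -1, so the coefficient of e_A in the preimage is (e_A)^2 * tr(M rho(e_A))/4.
Nonzero projections over blades of grade <= 2: e2: (e2)^2 = -1, tr(M rho(e2)) = -32/5, coefficient 8/5; e3 e4: (e3 e4)^2 = -1, tr(M rho(e3 e4)) = 28/5, coefficient -7/5. Every other blade of grade <= 2 projects to 0.
Answer: 8/5*e2 - 7/5*e3 e4


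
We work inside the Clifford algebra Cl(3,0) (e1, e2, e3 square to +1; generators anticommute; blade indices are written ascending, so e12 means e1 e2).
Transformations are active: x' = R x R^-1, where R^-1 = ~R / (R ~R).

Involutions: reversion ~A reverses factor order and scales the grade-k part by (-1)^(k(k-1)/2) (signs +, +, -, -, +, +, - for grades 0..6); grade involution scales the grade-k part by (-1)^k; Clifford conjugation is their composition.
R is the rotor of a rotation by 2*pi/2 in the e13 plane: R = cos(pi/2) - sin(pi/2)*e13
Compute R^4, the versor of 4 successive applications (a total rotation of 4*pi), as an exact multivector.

The rotor phase is half the rotation angle and phases add under composition, so 4 steps in the e13 plane accumulate phase 4*(pi/2) = 2*pi: R^4 = cos(2*pi) - sin(2*pi)*e13.
cos(2*pi) = 1 and sin(2*pi) = 0, so R^4 = 1. The total rotation 4*pi is 2 full turns, so every vector returns to itself, yet the rotor is +1, back on the identity sheet (an even number of 2*pi turns).
Answer: 1


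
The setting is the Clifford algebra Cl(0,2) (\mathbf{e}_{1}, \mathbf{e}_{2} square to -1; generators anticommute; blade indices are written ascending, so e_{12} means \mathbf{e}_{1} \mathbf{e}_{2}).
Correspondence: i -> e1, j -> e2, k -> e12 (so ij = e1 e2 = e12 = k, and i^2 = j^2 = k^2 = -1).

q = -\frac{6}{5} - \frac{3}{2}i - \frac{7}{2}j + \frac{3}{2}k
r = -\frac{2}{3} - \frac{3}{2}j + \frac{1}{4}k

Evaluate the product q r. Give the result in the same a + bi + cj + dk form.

In blades: q = -\frac{6}{5} - \frac{3}{2} e_{1} - \frac{7}{2} e_{2} + \frac{3}{2} e_{12}, r = -\frac{2}{3} - \frac{3}{2} e_{2} + \frac{1}{4} e_{12}.
Distribute q over r term by term (generator squares from the signature, products reordered to ascending indices): (-\frac{6}{5})*r = \frac{4}{5} + \frac{9}{5} e_{2} - \frac{3}{10} e_{12}; (-\frac{3}{2} e_{1})*r = e_{1} + \frac{3}{8} e_{2} + \frac{9}{4} e_{12}; (-\frac{7}{2} e_{2})*r = -\frac{21}{4} - \frac{7}{8} e_{1} + \frac{7}{3} e_{2}; (\frac{3}{2} e_{12})*r = -\frac{3}{8} + \frac{9}{4} e_{1} - e_{12}.
Sum: -\frac{193}{40} + \frac{19}{8} e_{1} + \frac{541}{120} e_{2} + \frac{19}{20} e_{12}; translating back through the correspondence:
Answer: -\frac{193}{40} + \frac{19}{8}i + \frac{541}{120}j + \frac{19}{20}k


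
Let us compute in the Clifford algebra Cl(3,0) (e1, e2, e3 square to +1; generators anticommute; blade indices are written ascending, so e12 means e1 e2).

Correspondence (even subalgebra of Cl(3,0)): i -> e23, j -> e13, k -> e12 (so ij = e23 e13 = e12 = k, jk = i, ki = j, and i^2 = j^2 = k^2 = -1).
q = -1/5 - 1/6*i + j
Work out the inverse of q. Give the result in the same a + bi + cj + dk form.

In blades: q = -1/5 + e13 - 1/6*e23.
With qbar = -1/5 - e13 + 1/6*e23 (scalar fixed, mapped units negated), q qbar = 961/900 (the sum of squared coefficients), so q^-1 = qbar / (961/900) = -180/961 - 900/961*e13 + 150/961*e23; translating back:
Answer: -180/961 + 150/961*i - 900/961*j


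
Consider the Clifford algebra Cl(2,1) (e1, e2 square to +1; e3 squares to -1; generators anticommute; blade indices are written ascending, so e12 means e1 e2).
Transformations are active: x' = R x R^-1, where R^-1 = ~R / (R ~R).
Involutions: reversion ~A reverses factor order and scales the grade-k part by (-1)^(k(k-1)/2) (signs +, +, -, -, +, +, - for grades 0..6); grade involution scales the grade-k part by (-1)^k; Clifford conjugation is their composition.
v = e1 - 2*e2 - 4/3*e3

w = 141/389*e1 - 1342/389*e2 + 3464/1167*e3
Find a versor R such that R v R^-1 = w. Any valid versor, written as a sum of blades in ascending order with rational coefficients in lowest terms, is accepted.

Sketch: the shared square 29/9 makes R = v + w = 530/389*e1 - 2120/389*e2 + 636/389*e3 the natural versor; its sandwich fixes that direction, negates (v - w)/2, and sends v to w.
Answer: 530/389*e1 - 2120/389*e2 + 636/389*e3


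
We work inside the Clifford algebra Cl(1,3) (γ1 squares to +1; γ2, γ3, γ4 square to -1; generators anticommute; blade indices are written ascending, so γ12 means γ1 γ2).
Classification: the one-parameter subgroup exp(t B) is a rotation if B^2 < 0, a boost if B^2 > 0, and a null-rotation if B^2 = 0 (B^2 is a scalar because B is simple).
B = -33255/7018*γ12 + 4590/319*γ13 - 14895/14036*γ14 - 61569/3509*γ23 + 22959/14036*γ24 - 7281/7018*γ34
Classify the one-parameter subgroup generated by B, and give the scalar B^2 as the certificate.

B^2 term by term: the squares give (-33255/7018)^2*(γ12)^2 + (4590/319)^2*(γ13)^2 + (-14895/14036)^2*(γ14)^2 + (-61569/3509)^2*(γ23)^2 + (22959/14036)^2*(γ24)^2 + (-7281/7018)^2*(γ34)^2 = 1105895025/49252324*(+1) + 21068100/101761*(+1) + 221861025/197009296*(+1) + 3790741761/12313081*(-1) + 527115681/197009296*(-1) + 53012961/49252324*(-1) = -81 (each basis 2-blade squares to minus the product of its generators' squares); cross terms between blades sharing an index anticommute and cancel; the commuting (index-disjoint) pairs give grade-4 terms 2*c*c'*(blade product), which cancel blade by blade — γ1234: 242129655/24626162 - 52690905/1119371 + 917070255/24626162 = 0 — confirming B is simple. So B^2 = -81.
Answer: rotation, certificate B^2 = -81. Note: conjugating B changes its blade decomposition but never the scalar B^2 = -81, whose sign settles the classification.


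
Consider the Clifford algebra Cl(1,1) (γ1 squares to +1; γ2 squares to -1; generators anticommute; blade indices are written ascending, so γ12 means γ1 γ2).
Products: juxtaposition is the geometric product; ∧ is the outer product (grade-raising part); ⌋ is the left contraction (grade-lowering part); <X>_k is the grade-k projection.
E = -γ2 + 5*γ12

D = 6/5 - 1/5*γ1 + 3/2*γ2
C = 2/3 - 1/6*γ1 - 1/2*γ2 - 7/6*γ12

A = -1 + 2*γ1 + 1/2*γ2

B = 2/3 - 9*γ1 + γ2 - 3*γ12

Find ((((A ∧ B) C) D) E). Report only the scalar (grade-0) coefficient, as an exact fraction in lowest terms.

step 1: -2/3 + 31/3*γ1 - 2/3*γ2 + 19/2*γ12
step 2: -163/12 + 451/36*γ1 - 127/12*γ2 + 11/6*γ12
step 3: -211/72 + 15*γ1 - 785/24*γ2 + 151/8*γ12
step 4: 185/3 - 434/3*γ1 + 5611/72*γ2 - 2135/72*γ12
Answer: 185/3
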